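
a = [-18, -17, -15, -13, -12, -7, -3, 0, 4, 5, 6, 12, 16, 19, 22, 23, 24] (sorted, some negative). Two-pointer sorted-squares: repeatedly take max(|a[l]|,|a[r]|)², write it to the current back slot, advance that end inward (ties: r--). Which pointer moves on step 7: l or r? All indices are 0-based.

[0,16] |-18|<=|24| out[16]=576 → r--
[0,15] |-18|<=|23| out[15]=529 → r--
[0,14] |-18|<=|22| out[14]=484 → r--
[0,13] |-18|<=|19| out[13]=361 → r--
[0,12] |-18|>|16| out[12]=324 → l++
[1,12] |-17|>|16| out[11]=289 → l++
[2,12] |-15|<=|16| out[10]=256 → r--

r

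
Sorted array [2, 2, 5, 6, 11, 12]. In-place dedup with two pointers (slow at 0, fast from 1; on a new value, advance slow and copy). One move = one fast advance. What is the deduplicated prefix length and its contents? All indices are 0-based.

length 5; prefix = [2, 5, 6, 11, 12]

slow=0 fast=1: a[fast]=2=a[slow] dup, fast++
slow=0 fast=2: a[fast]=5≠a[slow]=2 write a[1]=5, slow++,fast++
slow=1 fast=3: a[fast]=6≠a[slow]=5 write a[2]=6, slow++,fast++
slow=2 fast=4: a[fast]=11≠a[slow]=6 write a[3]=11, slow++,fast++
slow=3 fast=5: a[fast]=12≠a[slow]=11 write a[4]=12, slow++,fast++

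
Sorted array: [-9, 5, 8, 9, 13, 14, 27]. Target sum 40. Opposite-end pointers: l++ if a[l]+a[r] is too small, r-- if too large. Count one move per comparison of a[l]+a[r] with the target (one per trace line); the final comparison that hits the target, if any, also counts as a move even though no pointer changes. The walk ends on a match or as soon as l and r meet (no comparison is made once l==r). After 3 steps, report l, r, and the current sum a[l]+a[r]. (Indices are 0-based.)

[0,6] -9+27=18 <40 → l++
[1,6] 5+27=32 <40 → l++
[2,6] 8+27=35 <40 → l++

l=3, r=6, sum=36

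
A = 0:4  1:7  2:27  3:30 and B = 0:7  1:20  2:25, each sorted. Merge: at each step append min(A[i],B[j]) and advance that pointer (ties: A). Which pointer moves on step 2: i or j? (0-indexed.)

[i=0,j=0] A[i]=4<=B[j]=7 take 4 → i++
[i=1,j=0] A[i]=7<=B[j]=7 take 7 → i++

i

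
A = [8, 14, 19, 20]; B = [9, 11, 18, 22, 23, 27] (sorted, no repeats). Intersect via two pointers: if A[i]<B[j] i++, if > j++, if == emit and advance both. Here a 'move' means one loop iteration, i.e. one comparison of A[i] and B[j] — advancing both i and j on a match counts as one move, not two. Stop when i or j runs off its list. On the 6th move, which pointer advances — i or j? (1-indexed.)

i

i=1 j=1: 8<9, i++
i=2 j=1: 14>9, j++
i=2 j=2: 14>11, j++
i=2 j=3: 14<18, i++
i=3 j=3: 19>18, j++
i=3 j=4: 19<22, i++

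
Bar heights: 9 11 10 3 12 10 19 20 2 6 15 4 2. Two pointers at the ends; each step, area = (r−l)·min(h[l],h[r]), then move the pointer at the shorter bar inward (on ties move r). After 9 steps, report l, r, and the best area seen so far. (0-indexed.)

[0,12] min(9,2)*12=24 best=24 * → r--
[0,11] min(9,4)*11=44 best=44 * → r--
[0,10] min(9,15)*10=90 best=90 * → l++
[1,10] min(11,15)*9=99 best=99 * → l++
[2,10] min(10,15)*8=80 best=99 → l++
[3,10] min(3,15)*7=21 best=99 → l++
[4,10] min(12,15)*6=72 best=99 → l++
[5,10] min(10,15)*5=50 best=99 → l++
[6,10] min(19,15)*4=60 best=99 → r--

l=6, r=9, best area=99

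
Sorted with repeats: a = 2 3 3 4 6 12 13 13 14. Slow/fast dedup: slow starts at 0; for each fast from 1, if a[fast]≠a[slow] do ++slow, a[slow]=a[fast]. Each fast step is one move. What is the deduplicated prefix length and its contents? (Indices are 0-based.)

slow=0 fast=1: a[fast]=3≠a[slow]=2 write a[1]=3, slow++,fast++
slow=1 fast=2: a[fast]=3=a[slow] dup, fast++
slow=1 fast=3: a[fast]=4≠a[slow]=3 write a[2]=4, slow++,fast++
slow=2 fast=4: a[fast]=6≠a[slow]=4 write a[3]=6, slow++,fast++
slow=3 fast=5: a[fast]=12≠a[slow]=6 write a[4]=12, slow++,fast++
slow=4 fast=6: a[fast]=13≠a[slow]=12 write a[5]=13, slow++,fast++
slow=5 fast=7: a[fast]=13=a[slow] dup, fast++
slow=5 fast=8: a[fast]=14≠a[slow]=13 write a[6]=14, slow++,fast++

length 7; prefix = [2, 3, 4, 6, 12, 13, 14]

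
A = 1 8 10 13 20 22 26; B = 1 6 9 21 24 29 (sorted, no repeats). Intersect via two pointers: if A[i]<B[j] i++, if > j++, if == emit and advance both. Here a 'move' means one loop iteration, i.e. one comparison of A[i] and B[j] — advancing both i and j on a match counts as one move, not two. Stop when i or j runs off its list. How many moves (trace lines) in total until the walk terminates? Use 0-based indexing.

11 moves

i=0 j=0: 1==1 emit, i++,j++
i=1 j=1: 8>6, j++
i=1 j=2: 8<9, i++
i=2 j=2: 10>9, j++
i=2 j=3: 10<21, i++
i=3 j=3: 13<21, i++
i=4 j=3: 20<21, i++
i=5 j=3: 22>21, j++
i=5 j=4: 22<24, i++
i=6 j=4: 26>24, j++
i=6 j=5: 26<29, i++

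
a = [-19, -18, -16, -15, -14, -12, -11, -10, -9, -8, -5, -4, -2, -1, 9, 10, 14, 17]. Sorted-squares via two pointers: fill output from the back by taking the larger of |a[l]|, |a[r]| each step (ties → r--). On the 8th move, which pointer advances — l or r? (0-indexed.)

l

[0,17] |-19|>|17| out[17]=361 → l++
[1,17] |-18|>|17| out[16]=324 → l++
[2,17] |-16|<=|17| out[15]=289 → r--
[2,16] |-16|>|14| out[14]=256 → l++
[3,16] |-15|>|14| out[13]=225 → l++
[4,16] |-14|<=|14| out[12]=196 → r--
[4,15] |-14|>|10| out[11]=196 → l++
[5,15] |-12|>|10| out[10]=144 → l++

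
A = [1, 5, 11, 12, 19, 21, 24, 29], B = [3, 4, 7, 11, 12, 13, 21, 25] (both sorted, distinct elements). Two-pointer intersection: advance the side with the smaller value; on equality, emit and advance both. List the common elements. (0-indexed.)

intersection = [11, 12, 21]

[i=0,j=0] 1<3 → i++
[i=1,j=0] 5>3 → j++
[i=1,j=1] 5>4 → j++
[i=1,j=2] 5<7 → i++
[i=2,j=2] 11>7 → j++
[i=2,j=3] 11==11 emit → i++,j++
[i=3,j=4] 12==12 emit → i++,j++
[i=4,j=5] 19>13 → j++
[i=4,j=6] 19<21 → i++
[i=5,j=6] 21==21 emit → i++,j++
[i=6,j=7] 24<25 → i++
[i=7,j=7] 29>25 → j++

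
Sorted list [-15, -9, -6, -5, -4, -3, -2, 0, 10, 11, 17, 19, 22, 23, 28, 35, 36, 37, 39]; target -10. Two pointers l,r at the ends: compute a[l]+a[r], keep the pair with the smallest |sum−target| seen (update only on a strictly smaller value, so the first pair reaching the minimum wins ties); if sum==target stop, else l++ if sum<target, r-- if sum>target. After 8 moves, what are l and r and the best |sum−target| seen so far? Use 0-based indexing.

[0,18] -15+39=24 d=34 * → r--
[0,17] -15+37=22 d=32 * → r--
[0,16] -15+36=21 d=31 * → r--
[0,15] -15+35=20 d=30 * → r--
[0,14] -15+28=13 d=23 * → r--
[0,13] -15+23=8 d=18 * → r--
[0,12] -15+22=7 d=17 * → r--
[0,11] -15+19=4 d=14 * → r--

l=0, r=10, best |Δ|=14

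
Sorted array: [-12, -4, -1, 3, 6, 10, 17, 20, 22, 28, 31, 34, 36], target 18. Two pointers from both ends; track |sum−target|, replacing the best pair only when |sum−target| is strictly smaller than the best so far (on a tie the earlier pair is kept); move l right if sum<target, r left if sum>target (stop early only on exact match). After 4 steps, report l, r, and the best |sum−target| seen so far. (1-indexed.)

[1,13] -12+36=24 d=6 * → r--
[1,12] -12+34=22 d=4 * → r--
[1,11] -12+31=19 d=1 * → r--
[1,10] -12+28=16 d=2 → l++

l=2, r=10, best |Δ|=1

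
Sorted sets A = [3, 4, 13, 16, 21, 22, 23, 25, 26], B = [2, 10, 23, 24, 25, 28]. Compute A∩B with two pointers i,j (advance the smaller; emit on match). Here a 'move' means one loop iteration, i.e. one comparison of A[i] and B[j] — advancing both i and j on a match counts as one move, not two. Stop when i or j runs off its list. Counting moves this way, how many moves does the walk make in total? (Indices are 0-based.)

i=0 j=0: 3>2, j++
i=0 j=1: 3<10, i++
i=1 j=1: 4<10, i++
i=2 j=1: 13>10, j++
i=2 j=2: 13<23, i++
i=3 j=2: 16<23, i++
i=4 j=2: 21<23, i++
i=5 j=2: 22<23, i++
i=6 j=2: 23==23 emit, i++,j++
i=7 j=3: 25>24, j++
i=7 j=4: 25==25 emit, i++,j++
i=8 j=5: 26<28, i++

12 moves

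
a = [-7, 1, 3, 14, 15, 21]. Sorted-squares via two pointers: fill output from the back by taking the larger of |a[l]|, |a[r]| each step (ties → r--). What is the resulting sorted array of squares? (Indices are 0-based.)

[0,5] |-7|<=|21| out[5]=441 → r--
[0,4] |-7|<=|15| out[4]=225 → r--
[0,3] |-7|<=|14| out[3]=196 → r--
[0,2] |-7|>|3| out[2]=49 → l++
[1,2] |1|<=|3| out[1]=9 → r--
[1,1] |1|<=|1| out[0]=1 → r--

[1, 9, 49, 196, 225, 441]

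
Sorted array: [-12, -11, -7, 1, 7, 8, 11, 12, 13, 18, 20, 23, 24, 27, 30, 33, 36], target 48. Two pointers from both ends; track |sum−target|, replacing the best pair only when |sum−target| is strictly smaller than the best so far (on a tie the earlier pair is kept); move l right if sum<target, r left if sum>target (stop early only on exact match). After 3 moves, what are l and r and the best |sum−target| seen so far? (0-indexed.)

l=0 r=16: -12+36=24 d=24 *, l++
l=1 r=16: -11+36=25 d=23 *, l++
l=2 r=16: -7+36=29 d=19 *, l++

l=3, r=16, best |Δ|=19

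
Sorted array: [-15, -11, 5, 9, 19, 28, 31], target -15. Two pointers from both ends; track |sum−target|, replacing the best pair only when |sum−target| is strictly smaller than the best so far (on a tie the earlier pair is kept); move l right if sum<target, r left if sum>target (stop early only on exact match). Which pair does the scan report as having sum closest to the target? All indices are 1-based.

pair (-15, 5) with sum -10 (|Δ|=5)

[1,7] -15+31=16 d=31 * → r--
[1,6] -15+28=13 d=28 * → r--
[1,5] -15+19=4 d=19 * → r--
[1,4] -15+9=-6 d=9 * → r--
[1,3] -15+5=-10 d=5 * → r--
[1,2] -15+-11=-26 d=11 → l++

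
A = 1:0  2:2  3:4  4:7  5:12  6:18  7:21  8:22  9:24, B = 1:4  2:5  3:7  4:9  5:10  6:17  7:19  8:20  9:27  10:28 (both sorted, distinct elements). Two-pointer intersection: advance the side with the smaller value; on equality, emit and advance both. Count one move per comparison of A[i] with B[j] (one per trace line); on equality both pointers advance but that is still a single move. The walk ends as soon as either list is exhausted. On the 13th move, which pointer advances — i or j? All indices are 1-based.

i

i=1 j=1: 0<4, i++
i=2 j=1: 2<4, i++
i=3 j=1: 4==4 emit, i++,j++
i=4 j=2: 7>5, j++
i=4 j=3: 7==7 emit, i++,j++
i=5 j=4: 12>9, j++
i=5 j=5: 12>10, j++
i=5 j=6: 12<17, i++
i=6 j=6: 18>17, j++
i=6 j=7: 18<19, i++
i=7 j=7: 21>19, j++
i=7 j=8: 21>20, j++
i=7 j=9: 21<27, i++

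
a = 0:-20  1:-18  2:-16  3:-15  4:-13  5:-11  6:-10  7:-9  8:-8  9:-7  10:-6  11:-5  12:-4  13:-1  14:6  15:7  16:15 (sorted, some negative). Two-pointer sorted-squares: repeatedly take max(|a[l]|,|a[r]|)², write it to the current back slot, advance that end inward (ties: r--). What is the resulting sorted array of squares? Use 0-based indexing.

[1, 16, 25, 36, 36, 49, 49, 64, 81, 100, 121, 169, 225, 225, 256, 324, 400]

l=0 r=16: |-20|>|15| out[16]=400, l++
l=1 r=16: |-18|>|15| out[15]=324, l++
l=2 r=16: |-16|>|15| out[14]=256, l++
l=3 r=16: |-15|<=|15| out[13]=225, r--
l=3 r=15: |-15|>|7| out[12]=225, l++
l=4 r=15: |-13|>|7| out[11]=169, l++
l=5 r=15: |-11|>|7| out[10]=121, l++
l=6 r=15: |-10|>|7| out[9]=100, l++
l=7 r=15: |-9|>|7| out[8]=81, l++
l=8 r=15: |-8|>|7| out[7]=64, l++
l=9 r=15: |-7|<=|7| out[6]=49, r--
l=9 r=14: |-7|>|6| out[5]=49, l++
l=10 r=14: |-6|<=|6| out[4]=36, r--
l=10 r=13: |-6|>|-1| out[3]=36, l++
l=11 r=13: |-5|>|-1| out[2]=25, l++
l=12 r=13: |-4|>|-1| out[1]=16, l++
l=13 r=13: |-1|<=|-1| out[0]=1, r--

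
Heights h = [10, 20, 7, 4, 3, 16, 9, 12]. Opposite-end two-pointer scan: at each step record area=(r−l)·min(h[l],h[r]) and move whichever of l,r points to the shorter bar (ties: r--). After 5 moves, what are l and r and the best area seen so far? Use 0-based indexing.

l=1, r=3, best area=72

l=0 r=7: min(10,12)*7=70 best=70 *, l++
l=1 r=7: min(20,12)*6=72 best=72 *, r--
l=1 r=6: min(20,9)*5=45 best=72, r--
l=1 r=5: min(20,16)*4=64 best=72, r--
l=1 r=4: min(20,3)*3=9 best=72, r--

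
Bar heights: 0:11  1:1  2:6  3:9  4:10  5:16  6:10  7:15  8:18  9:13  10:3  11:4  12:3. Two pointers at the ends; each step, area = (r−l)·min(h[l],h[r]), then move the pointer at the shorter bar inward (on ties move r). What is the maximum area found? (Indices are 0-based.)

max area = 99

[0,12] min(11,3)*12=36 best=36 * → r--
[0,11] min(11,4)*11=44 best=44 * → r--
[0,10] min(11,3)*10=30 best=44 → r--
[0,9] min(11,13)*9=99 best=99 * → l++
[1,9] min(1,13)*8=8 best=99 → l++
[2,9] min(6,13)*7=42 best=99 → l++
[3,9] min(9,13)*6=54 best=99 → l++
[4,9] min(10,13)*5=50 best=99 → l++
[5,9] min(16,13)*4=52 best=99 → r--
[5,8] min(16,18)*3=48 best=99 → l++
[6,8] min(10,18)*2=20 best=99 → l++
[7,8] min(15,18)*1=15 best=99 → l++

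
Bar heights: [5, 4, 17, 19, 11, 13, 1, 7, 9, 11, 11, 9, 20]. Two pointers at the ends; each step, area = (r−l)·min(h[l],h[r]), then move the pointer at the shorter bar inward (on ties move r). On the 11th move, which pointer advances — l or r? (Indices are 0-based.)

l

[0,12] min(5,20)*12=60 best=60 * → l++
[1,12] min(4,20)*11=44 best=60 → l++
[2,12] min(17,20)*10=170 best=170 * → l++
[3,12] min(19,20)*9=171 best=171 * → l++
[4,12] min(11,20)*8=88 best=171 → l++
[5,12] min(13,20)*7=91 best=171 → l++
[6,12] min(1,20)*6=6 best=171 → l++
[7,12] min(7,20)*5=35 best=171 → l++
[8,12] min(9,20)*4=36 best=171 → l++
[9,12] min(11,20)*3=33 best=171 → l++
[10,12] min(11,20)*2=22 best=171 → l++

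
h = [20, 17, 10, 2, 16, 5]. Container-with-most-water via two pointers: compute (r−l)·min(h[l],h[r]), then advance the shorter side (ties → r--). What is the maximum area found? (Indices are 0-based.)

max area = 64

[0,5] min(20,5)*5=25 best=25 * → r--
[0,4] min(20,16)*4=64 best=64 * → r--
[0,3] min(20,2)*3=6 best=64 → r--
[0,2] min(20,10)*2=20 best=64 → r--
[0,1] min(20,17)*1=17 best=64 → r--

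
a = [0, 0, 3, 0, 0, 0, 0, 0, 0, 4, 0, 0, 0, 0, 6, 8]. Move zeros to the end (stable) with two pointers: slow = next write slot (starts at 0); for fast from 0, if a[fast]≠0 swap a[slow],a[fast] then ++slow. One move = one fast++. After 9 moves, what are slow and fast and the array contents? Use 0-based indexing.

slow=1, fast=9, a=[3, 0, 0, 0, 0, 0, 0, 0, 0, 4, 0, 0, 0, 0, 6, 8]

slow=0 fast=0: a[fast]=0, fast++
slow=0 fast=1: a[fast]=0, fast++
slow=0 fast=2: a[fast]=3≠0 swap→a[0]=3, slow++,fast++
slow=1 fast=3: a[fast]=0, fast++
slow=1 fast=4: a[fast]=0, fast++
slow=1 fast=5: a[fast]=0, fast++
slow=1 fast=6: a[fast]=0, fast++
slow=1 fast=7: a[fast]=0, fast++
slow=1 fast=8: a[fast]=0, fast++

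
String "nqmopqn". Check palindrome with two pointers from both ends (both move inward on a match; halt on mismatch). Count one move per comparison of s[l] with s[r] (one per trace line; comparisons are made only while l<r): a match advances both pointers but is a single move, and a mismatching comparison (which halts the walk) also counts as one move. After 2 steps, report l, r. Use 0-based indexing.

[0,6] 'n'=='n' → l++,r--
[1,5] 'q'=='q' → l++,r--

l=2, r=4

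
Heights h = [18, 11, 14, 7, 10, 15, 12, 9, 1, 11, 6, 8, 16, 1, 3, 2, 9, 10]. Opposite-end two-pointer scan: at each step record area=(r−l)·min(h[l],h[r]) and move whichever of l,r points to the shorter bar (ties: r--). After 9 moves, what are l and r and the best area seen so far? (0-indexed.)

l=0, r=8, best area=192

[0,17] min(18,10)*17=170 best=170 * → r--
[0,16] min(18,9)*16=144 best=170 → r--
[0,15] min(18,2)*15=30 best=170 → r--
[0,14] min(18,3)*14=42 best=170 → r--
[0,13] min(18,1)*13=13 best=170 → r--
[0,12] min(18,16)*12=192 best=192 * → r--
[0,11] min(18,8)*11=88 best=192 → r--
[0,10] min(18,6)*10=60 best=192 → r--
[0,9] min(18,11)*9=99 best=192 → r--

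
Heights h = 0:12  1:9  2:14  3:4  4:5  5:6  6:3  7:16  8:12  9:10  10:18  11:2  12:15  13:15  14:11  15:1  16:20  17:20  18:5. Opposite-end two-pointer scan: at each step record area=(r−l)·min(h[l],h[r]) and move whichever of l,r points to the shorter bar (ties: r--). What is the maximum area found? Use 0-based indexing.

l=0 r=18: min(12,5)*18=90 best=90 *, r--
l=0 r=17: min(12,20)*17=204 best=204 *, l++
l=1 r=17: min(9,20)*16=144 best=204, l++
l=2 r=17: min(14,20)*15=210 best=210 *, l++
l=3 r=17: min(4,20)*14=56 best=210, l++
l=4 r=17: min(5,20)*13=65 best=210, l++
l=5 r=17: min(6,20)*12=72 best=210, l++
l=6 r=17: min(3,20)*11=33 best=210, l++
l=7 r=17: min(16,20)*10=160 best=210, l++
l=8 r=17: min(12,20)*9=108 best=210, l++
l=9 r=17: min(10,20)*8=80 best=210, l++
l=10 r=17: min(18,20)*7=126 best=210, l++
l=11 r=17: min(2,20)*6=12 best=210, l++
l=12 r=17: min(15,20)*5=75 best=210, l++
l=13 r=17: min(15,20)*4=60 best=210, l++
l=14 r=17: min(11,20)*3=33 best=210, l++
l=15 r=17: min(1,20)*2=2 best=210, l++
l=16 r=17: min(20,20)*1=20 best=210, r--

max area = 210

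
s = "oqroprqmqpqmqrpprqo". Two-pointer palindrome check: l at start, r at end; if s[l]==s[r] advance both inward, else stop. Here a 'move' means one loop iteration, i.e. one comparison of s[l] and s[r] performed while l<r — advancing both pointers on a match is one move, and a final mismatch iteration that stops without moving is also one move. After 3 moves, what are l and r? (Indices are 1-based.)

l=4, r=16

[1,19] 'o'=='o' → l++,r--
[2,18] 'q'=='q' → l++,r--
[3,17] 'r'=='r' → l++,r--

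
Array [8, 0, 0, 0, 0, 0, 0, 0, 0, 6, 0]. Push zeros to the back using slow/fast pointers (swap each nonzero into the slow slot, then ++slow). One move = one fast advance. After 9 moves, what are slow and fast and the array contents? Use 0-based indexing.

slow=0 fast=0: a[fast]=8≠0 swap→a[0]=8, slow++,fast++
slow=1 fast=1: a[fast]=0, fast++
slow=1 fast=2: a[fast]=0, fast++
slow=1 fast=3: a[fast]=0, fast++
slow=1 fast=4: a[fast]=0, fast++
slow=1 fast=5: a[fast]=0, fast++
slow=1 fast=6: a[fast]=0, fast++
slow=1 fast=7: a[fast]=0, fast++
slow=1 fast=8: a[fast]=0, fast++

slow=1, fast=9, a=[8, 0, 0, 0, 0, 0, 0, 0, 0, 6, 0]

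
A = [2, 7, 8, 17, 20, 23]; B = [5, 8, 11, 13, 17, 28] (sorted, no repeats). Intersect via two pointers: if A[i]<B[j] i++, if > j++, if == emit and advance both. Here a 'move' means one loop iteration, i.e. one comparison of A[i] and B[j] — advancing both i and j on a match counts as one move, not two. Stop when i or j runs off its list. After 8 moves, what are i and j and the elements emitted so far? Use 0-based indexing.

i=0 j=0: 2<5, i++
i=1 j=0: 7>5, j++
i=1 j=1: 7<8, i++
i=2 j=1: 8==8 emit, i++,j++
i=3 j=2: 17>11, j++
i=3 j=3: 17>13, j++
i=3 j=4: 17==17 emit, i++,j++
i=4 j=5: 20<28, i++

i=5, j=5, emitted=[8, 17]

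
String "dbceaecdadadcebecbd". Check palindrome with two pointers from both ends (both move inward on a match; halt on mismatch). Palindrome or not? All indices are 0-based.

l=0 r=18: 'd'=='d', l++,r--
l=1 r=17: 'b'=='b', l++,r--
l=2 r=16: 'c'=='c', l++,r--
l=3 r=15: 'e'=='e', l++,r--
l=4 r=14: 'a'!='b', stop

not a palindrome (mismatch at 4,14)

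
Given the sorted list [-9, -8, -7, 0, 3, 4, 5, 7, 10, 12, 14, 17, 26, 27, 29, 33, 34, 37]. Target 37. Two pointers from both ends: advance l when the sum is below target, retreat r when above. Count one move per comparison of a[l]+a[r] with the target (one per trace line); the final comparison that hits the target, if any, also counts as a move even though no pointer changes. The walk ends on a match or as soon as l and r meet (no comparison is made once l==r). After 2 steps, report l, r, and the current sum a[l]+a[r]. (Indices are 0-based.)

l=2, r=17, sum=30

l=0 r=17: -9+37=28 <37, l++
l=1 r=17: -8+37=29 <37, l++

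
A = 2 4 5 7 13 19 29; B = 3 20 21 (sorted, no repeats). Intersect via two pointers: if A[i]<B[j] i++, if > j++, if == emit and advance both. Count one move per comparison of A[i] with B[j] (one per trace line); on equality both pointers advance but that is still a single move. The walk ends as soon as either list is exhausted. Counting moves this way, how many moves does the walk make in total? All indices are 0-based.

9 moves

i=0 j=0: 2<3, i++
i=1 j=0: 4>3, j++
i=1 j=1: 4<20, i++
i=2 j=1: 5<20, i++
i=3 j=1: 7<20, i++
i=4 j=1: 13<20, i++
i=5 j=1: 19<20, i++
i=6 j=1: 29>20, j++
i=6 j=2: 29>21, j++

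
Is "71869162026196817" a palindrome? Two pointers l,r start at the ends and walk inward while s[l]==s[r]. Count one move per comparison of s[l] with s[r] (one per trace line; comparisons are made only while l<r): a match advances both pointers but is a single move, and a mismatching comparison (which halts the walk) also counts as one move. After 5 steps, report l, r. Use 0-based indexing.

[0,16] '7'=='7' → l++,r--
[1,15] '1'=='1' → l++,r--
[2,14] '8'=='8' → l++,r--
[3,13] '6'=='6' → l++,r--
[4,12] '9'=='9' → l++,r--

l=5, r=11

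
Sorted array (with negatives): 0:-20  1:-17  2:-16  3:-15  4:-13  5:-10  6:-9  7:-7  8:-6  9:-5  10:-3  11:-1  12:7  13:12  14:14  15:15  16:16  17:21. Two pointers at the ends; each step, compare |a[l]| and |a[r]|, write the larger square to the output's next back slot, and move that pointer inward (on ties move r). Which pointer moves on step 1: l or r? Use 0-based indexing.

r

l=0 r=17: |-20|<=|21| out[17]=441, r--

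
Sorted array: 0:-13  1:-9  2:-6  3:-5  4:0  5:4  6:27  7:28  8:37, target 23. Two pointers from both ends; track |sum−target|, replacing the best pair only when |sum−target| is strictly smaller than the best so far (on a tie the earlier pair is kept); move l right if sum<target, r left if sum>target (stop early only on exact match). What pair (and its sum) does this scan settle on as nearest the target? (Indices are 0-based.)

pair (-5, 28) with sum 23 (|Δ|=0)

[0,8] -13+37=24 d=1 * → r--
[0,7] -13+28=15 d=8 → l++
[1,7] -9+28=19 d=4 → l++
[2,7] -6+28=22 d=1 → l++
[3,7] -5+28=23 d=0 * → stop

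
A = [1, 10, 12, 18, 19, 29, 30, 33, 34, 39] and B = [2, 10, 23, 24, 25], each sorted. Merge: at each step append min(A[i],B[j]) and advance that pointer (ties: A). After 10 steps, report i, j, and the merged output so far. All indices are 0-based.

[i=0,j=0] A[i]=1<=B[j]=2 take 1 → i++
[i=1,j=0] A[i]=10>B[j]=2 take 2 → j++
[i=1,j=1] A[i]=10<=B[j]=10 take 10 → i++
[i=2,j=1] A[i]=12>B[j]=10 take 10 → j++
[i=2,j=2] A[i]=12<=B[j]=23 take 12 → i++
[i=3,j=2] A[i]=18<=B[j]=23 take 18 → i++
[i=4,j=2] A[i]=19<=B[j]=23 take 19 → i++
[i=5,j=2] A[i]=29>B[j]=23 take 23 → j++
[i=5,j=3] A[i]=29>B[j]=24 take 24 → j++
[i=5,j=4] A[i]=29>B[j]=25 take 25 → j++

i=5, j=5, merged so far=[1, 2, 10, 10, 12, 18, 19, 23, 24, 25]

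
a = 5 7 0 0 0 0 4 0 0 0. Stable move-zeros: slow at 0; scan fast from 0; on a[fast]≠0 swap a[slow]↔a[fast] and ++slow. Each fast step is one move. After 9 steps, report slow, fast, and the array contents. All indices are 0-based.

slow=3, fast=9, a=[5, 7, 4, 0, 0, 0, 0, 0, 0, 0]

slow=0 fast=0: a[fast]=5≠0 swap→a[0]=5, slow++,fast++
slow=1 fast=1: a[fast]=7≠0 swap→a[1]=7, slow++,fast++
slow=2 fast=2: a[fast]=0, fast++
slow=2 fast=3: a[fast]=0, fast++
slow=2 fast=4: a[fast]=0, fast++
slow=2 fast=5: a[fast]=0, fast++
slow=2 fast=6: a[fast]=4≠0 swap→a[2]=4, slow++,fast++
slow=3 fast=7: a[fast]=0, fast++
slow=3 fast=8: a[fast]=0, fast++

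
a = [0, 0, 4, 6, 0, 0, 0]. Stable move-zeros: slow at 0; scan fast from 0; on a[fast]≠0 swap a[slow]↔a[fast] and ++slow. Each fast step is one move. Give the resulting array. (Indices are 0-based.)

slow=0 fast=0: a[fast]=0, fast++
slow=0 fast=1: a[fast]=0, fast++
slow=0 fast=2: a[fast]=4≠0 swap→a[0]=4, slow++,fast++
slow=1 fast=3: a[fast]=6≠0 swap→a[1]=6, slow++,fast++
slow=2 fast=4: a[fast]=0, fast++
slow=2 fast=5: a[fast]=0, fast++
slow=2 fast=6: a[fast]=0, fast++

[4, 6, 0, 0, 0, 0, 0]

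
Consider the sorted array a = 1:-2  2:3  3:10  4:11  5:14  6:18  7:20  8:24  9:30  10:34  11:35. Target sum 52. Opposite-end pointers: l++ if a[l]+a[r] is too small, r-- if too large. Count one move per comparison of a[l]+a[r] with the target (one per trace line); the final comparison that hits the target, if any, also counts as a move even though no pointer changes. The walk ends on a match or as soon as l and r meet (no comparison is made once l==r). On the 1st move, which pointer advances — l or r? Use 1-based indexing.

l

[1,11] -2+35=33 <52 → l++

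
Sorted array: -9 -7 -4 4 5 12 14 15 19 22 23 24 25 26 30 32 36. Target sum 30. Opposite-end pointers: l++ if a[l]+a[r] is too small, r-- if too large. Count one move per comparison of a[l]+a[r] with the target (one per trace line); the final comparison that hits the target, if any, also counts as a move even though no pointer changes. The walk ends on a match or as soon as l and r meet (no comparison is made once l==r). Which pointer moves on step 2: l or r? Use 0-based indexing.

l

[0,16] -9+36=27 <30 → l++
[1,16] -7+36=29 <30 → l++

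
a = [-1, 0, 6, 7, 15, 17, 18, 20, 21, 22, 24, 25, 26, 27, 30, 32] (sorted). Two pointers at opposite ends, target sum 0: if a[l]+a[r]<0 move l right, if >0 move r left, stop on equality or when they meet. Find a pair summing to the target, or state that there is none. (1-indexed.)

l=1 r=16: -1+32=31 >0, r--
l=1 r=15: -1+30=29 >0, r--
l=1 r=14: -1+27=26 >0, r--
l=1 r=13: -1+26=25 >0, r--
l=1 r=12: -1+25=24 >0, r--
l=1 r=11: -1+24=23 >0, r--
l=1 r=10: -1+22=21 >0, r--
l=1 r=9: -1+21=20 >0, r--
l=1 r=8: -1+20=19 >0, r--
l=1 r=7: -1+18=17 >0, r--
l=1 r=6: -1+17=16 >0, r--
l=1 r=5: -1+15=14 >0, r--
l=1 r=4: -1+7=6 >0, r--
l=1 r=3: -1+6=5 >0, r--
l=1 r=2: -1+0=-1 <0, l++

no pair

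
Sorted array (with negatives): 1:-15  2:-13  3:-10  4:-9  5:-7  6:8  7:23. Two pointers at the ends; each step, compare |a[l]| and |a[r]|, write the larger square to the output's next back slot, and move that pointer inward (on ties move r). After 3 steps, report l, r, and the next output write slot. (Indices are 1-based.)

[1,7] |-15|<=|23| out[7]=529 → r--
[1,6] |-15|>|8| out[6]=225 → l++
[2,6] |-13|>|8| out[5]=169 → l++

l=3, r=6, next write slot=4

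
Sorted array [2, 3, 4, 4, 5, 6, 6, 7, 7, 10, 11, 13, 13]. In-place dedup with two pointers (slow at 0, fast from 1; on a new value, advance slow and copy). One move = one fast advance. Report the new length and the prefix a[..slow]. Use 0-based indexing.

slow=0 fast=1: a[fast]=3≠a[slow]=2 write a[1]=3, slow++,fast++
slow=1 fast=2: a[fast]=4≠a[slow]=3 write a[2]=4, slow++,fast++
slow=2 fast=3: a[fast]=4=a[slow] dup, fast++
slow=2 fast=4: a[fast]=5≠a[slow]=4 write a[3]=5, slow++,fast++
slow=3 fast=5: a[fast]=6≠a[slow]=5 write a[4]=6, slow++,fast++
slow=4 fast=6: a[fast]=6=a[slow] dup, fast++
slow=4 fast=7: a[fast]=7≠a[slow]=6 write a[5]=7, slow++,fast++
slow=5 fast=8: a[fast]=7=a[slow] dup, fast++
slow=5 fast=9: a[fast]=10≠a[slow]=7 write a[6]=10, slow++,fast++
slow=6 fast=10: a[fast]=11≠a[slow]=10 write a[7]=11, slow++,fast++
slow=7 fast=11: a[fast]=13≠a[slow]=11 write a[8]=13, slow++,fast++
slow=8 fast=12: a[fast]=13=a[slow] dup, fast++

length 9; prefix = [2, 3, 4, 5, 6, 7, 10, 11, 13]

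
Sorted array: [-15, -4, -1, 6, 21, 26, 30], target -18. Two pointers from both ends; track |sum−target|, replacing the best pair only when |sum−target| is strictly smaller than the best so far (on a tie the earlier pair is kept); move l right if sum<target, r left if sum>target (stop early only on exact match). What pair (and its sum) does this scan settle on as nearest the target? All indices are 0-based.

[0,6] -15+30=15 d=33 * → r--
[0,5] -15+26=11 d=29 * → r--
[0,4] -15+21=6 d=24 * → r--
[0,3] -15+6=-9 d=9 * → r--
[0,2] -15+-1=-16 d=2 * → r--
[0,1] -15+-4=-19 d=1 * → l++

pair (-15, -4) with sum -19 (|Δ|=1)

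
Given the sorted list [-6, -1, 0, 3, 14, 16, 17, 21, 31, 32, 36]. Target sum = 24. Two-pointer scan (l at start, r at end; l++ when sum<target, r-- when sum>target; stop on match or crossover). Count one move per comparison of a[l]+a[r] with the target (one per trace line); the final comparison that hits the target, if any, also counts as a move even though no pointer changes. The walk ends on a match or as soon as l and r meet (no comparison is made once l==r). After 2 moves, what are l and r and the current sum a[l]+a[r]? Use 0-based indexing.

l=0 r=10: -6+36=30 >24, r--
l=0 r=9: -6+32=26 >24, r--

l=0, r=8, sum=25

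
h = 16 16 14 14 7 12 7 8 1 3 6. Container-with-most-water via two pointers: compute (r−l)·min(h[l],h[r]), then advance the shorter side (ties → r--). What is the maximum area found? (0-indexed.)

l=0 r=10: min(16,6)*10=60 best=60 *, r--
l=0 r=9: min(16,3)*9=27 best=60, r--
l=0 r=8: min(16,1)*8=8 best=60, r--
l=0 r=7: min(16,8)*7=56 best=60, r--
l=0 r=6: min(16,7)*6=42 best=60, r--
l=0 r=5: min(16,12)*5=60 best=60, r--
l=0 r=4: min(16,7)*4=28 best=60, r--
l=0 r=3: min(16,14)*3=42 best=60, r--
l=0 r=2: min(16,14)*2=28 best=60, r--
l=0 r=1: min(16,16)*1=16 best=60, r--

max area = 60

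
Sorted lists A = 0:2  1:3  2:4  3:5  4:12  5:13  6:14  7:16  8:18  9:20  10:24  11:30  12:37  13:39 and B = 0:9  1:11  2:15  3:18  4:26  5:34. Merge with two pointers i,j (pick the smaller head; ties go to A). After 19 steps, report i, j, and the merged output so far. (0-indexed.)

i=0 j=0: A[i]=2<=B[j]=9 take 2, i++
i=1 j=0: A[i]=3<=B[j]=9 take 3, i++
i=2 j=0: A[i]=4<=B[j]=9 take 4, i++
i=3 j=0: A[i]=5<=B[j]=9 take 5, i++
i=4 j=0: A[i]=12>B[j]=9 take 9, j++
i=4 j=1: A[i]=12>B[j]=11 take 11, j++
i=4 j=2: A[i]=12<=B[j]=15 take 12, i++
i=5 j=2: A[i]=13<=B[j]=15 take 13, i++
i=6 j=2: A[i]=14<=B[j]=15 take 14, i++
i=7 j=2: A[i]=16>B[j]=15 take 15, j++
i=7 j=3: A[i]=16<=B[j]=18 take 16, i++
i=8 j=3: A[i]=18<=B[j]=18 take 18, i++
i=9 j=3: A[i]=20>B[j]=18 take 18, j++
i=9 j=4: A[i]=20<=B[j]=26 take 20, i++
i=10 j=4: A[i]=24<=B[j]=26 take 24, i++
i=11 j=4: A[i]=30>B[j]=26 take 26, j++
i=11 j=5: A[i]=30<=B[j]=34 take 30, i++
i=12 j=5: A[i]=37>B[j]=34 take 34, j++
i=12 j=6: B done, take A[i]=37, i++

i=13, j=6, merged so far=[2, 3, 4, 5, 9, 11, 12, 13, 14, 15, 16, 18, 18, 20, 24, 26, 30, 34, 37]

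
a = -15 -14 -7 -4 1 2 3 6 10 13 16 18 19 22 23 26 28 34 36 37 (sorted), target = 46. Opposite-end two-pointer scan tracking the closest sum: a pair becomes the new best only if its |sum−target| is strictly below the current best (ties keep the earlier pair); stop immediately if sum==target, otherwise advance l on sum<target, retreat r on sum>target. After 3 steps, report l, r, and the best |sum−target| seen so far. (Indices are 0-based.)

l=0 r=19: -15+37=22 d=24 *, l++
l=1 r=19: -14+37=23 d=23 *, l++
l=2 r=19: -7+37=30 d=16 *, l++

l=3, r=19, best |Δ|=16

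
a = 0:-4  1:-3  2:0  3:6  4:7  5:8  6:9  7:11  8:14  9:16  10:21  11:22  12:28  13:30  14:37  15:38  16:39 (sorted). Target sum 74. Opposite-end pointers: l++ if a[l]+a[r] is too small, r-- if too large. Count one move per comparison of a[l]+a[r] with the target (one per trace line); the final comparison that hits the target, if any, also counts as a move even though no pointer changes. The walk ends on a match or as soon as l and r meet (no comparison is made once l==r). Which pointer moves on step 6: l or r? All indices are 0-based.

[0,16] -4+39=35 <74 → l++
[1,16] -3+39=36 <74 → l++
[2,16] 0+39=39 <74 → l++
[3,16] 6+39=45 <74 → l++
[4,16] 7+39=46 <74 → l++
[5,16] 8+39=47 <74 → l++

l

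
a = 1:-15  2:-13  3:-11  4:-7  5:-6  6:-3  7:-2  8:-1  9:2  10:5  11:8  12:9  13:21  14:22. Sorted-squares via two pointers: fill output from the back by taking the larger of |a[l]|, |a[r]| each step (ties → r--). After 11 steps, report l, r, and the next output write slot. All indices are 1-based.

l=7, r=9, next write slot=3

[1,14] |-15|<=|22| out[14]=484 → r--
[1,13] |-15|<=|21| out[13]=441 → r--
[1,12] |-15|>|9| out[12]=225 → l++
[2,12] |-13|>|9| out[11]=169 → l++
[3,12] |-11|>|9| out[10]=121 → l++
[4,12] |-7|<=|9| out[9]=81 → r--
[4,11] |-7|<=|8| out[8]=64 → r--
[4,10] |-7|>|5| out[7]=49 → l++
[5,10] |-6|>|5| out[6]=36 → l++
[6,10] |-3|<=|5| out[5]=25 → r--
[6,9] |-3|>|2| out[4]=9 → l++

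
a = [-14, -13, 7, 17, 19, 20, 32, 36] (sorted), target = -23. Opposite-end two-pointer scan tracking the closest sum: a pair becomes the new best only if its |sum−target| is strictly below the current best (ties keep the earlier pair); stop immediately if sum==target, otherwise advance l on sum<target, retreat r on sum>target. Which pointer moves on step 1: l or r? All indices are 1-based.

[1,8] -14+36=22 d=45 * → r--

r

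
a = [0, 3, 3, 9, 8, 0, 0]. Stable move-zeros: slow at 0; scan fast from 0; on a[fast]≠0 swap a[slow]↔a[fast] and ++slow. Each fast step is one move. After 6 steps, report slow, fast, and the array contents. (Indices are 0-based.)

slow=4, fast=6, a=[3, 3, 9, 8, 0, 0, 0]

(s=0,f=0) a[fast]=0 → fast++
(s=0,f=1) a[fast]=3≠0 swap→a[0]=3 → slow++,fast++
(s=1,f=2) a[fast]=3≠0 swap→a[1]=3 → slow++,fast++
(s=2,f=3) a[fast]=9≠0 swap→a[2]=9 → slow++,fast++
(s=3,f=4) a[fast]=8≠0 swap→a[3]=8 → slow++,fast++
(s=4,f=5) a[fast]=0 → fast++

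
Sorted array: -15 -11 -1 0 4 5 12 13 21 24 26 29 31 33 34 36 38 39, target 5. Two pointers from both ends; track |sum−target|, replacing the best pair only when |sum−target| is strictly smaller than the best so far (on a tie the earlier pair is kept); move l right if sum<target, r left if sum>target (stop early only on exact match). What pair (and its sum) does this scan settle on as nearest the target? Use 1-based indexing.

pair (0, 5) with sum 5 (|Δ|=0)

[1,18] -15+39=24 d=19 * → r--
[1,17] -15+38=23 d=18 * → r--
[1,16] -15+36=21 d=16 * → r--
[1,15] -15+34=19 d=14 * → r--
[1,14] -15+33=18 d=13 * → r--
[1,13] -15+31=16 d=11 * → r--
[1,12] -15+29=14 d=9 * → r--
[1,11] -15+26=11 d=6 * → r--
[1,10] -15+24=9 d=4 * → r--
[1,9] -15+21=6 d=1 * → r--
[1,8] -15+13=-2 d=7 → l++
[2,8] -11+13=2 d=3 → l++
[3,8] -1+13=12 d=7 → r--
[3,7] -1+12=11 d=6 → r--
[3,6] -1+5=4 d=1 → l++
[4,6] 0+5=5 d=0 * → stop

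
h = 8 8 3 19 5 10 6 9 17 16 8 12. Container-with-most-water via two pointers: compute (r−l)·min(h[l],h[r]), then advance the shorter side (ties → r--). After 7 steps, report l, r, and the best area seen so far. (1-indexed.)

l=4, r=8, best area=96

[1,12] min(8,12)*11=88 best=88 * → l++
[2,12] min(8,12)*10=80 best=88 → l++
[3,12] min(3,12)*9=27 best=88 → l++
[4,12] min(19,12)*8=96 best=96 * → r--
[4,11] min(19,8)*7=56 best=96 → r--
[4,10] min(19,16)*6=96 best=96 → r--
[4,9] min(19,17)*5=85 best=96 → r--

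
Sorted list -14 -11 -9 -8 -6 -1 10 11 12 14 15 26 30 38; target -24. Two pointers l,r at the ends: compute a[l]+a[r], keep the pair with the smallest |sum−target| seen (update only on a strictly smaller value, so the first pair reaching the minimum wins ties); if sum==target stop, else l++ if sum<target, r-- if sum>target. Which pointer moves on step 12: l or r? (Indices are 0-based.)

l=0 r=13: -14+38=24 d=48 *, r--
l=0 r=12: -14+30=16 d=40 *, r--
l=0 r=11: -14+26=12 d=36 *, r--
l=0 r=10: -14+15=1 d=25 *, r--
l=0 r=9: -14+14=0 d=24 *, r--
l=0 r=8: -14+12=-2 d=22 *, r--
l=0 r=7: -14+11=-3 d=21 *, r--
l=0 r=6: -14+10=-4 d=20 *, r--
l=0 r=5: -14+-1=-15 d=9 *, r--
l=0 r=4: -14+-6=-20 d=4 *, r--
l=0 r=3: -14+-8=-22 d=2 *, r--
l=0 r=2: -14+-9=-23 d=1 *, r--

r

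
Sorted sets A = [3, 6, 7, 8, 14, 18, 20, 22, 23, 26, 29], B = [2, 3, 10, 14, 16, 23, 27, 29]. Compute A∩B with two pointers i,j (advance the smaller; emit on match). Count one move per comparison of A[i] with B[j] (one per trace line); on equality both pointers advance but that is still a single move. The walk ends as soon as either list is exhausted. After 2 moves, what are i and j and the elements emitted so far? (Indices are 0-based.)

i=0 j=0: 3>2, j++
i=0 j=1: 3==3 emit, i++,j++

i=1, j=2, emitted=[3]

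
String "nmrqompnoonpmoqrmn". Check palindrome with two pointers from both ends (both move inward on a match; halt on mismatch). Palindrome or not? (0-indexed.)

palindrome

l=0 r=17: 'n'=='n', l++,r--
l=1 r=16: 'm'=='m', l++,r--
l=2 r=15: 'r'=='r', l++,r--
l=3 r=14: 'q'=='q', l++,r--
l=4 r=13: 'o'=='o', l++,r--
l=5 r=12: 'm'=='m', l++,r--
l=6 r=11: 'p'=='p', l++,r--
l=7 r=10: 'n'=='n', l++,r--
l=8 r=9: 'o'=='o', l++,r--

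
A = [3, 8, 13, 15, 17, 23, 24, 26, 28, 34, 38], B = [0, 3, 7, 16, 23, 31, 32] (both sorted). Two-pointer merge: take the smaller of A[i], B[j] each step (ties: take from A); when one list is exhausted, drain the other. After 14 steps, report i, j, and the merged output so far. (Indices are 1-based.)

i=1 j=1: A[i]=3>B[j]=0 take 0, j++
i=1 j=2: A[i]=3<=B[j]=3 take 3, i++
i=2 j=2: A[i]=8>B[j]=3 take 3, j++
i=2 j=3: A[i]=8>B[j]=7 take 7, j++
i=2 j=4: A[i]=8<=B[j]=16 take 8, i++
i=3 j=4: A[i]=13<=B[j]=16 take 13, i++
i=4 j=4: A[i]=15<=B[j]=16 take 15, i++
i=5 j=4: A[i]=17>B[j]=16 take 16, j++
i=5 j=5: A[i]=17<=B[j]=23 take 17, i++
i=6 j=5: A[i]=23<=B[j]=23 take 23, i++
i=7 j=5: A[i]=24>B[j]=23 take 23, j++
i=7 j=6: A[i]=24<=B[j]=31 take 24, i++
i=8 j=6: A[i]=26<=B[j]=31 take 26, i++
i=9 j=6: A[i]=28<=B[j]=31 take 28, i++

i=10, j=6, merged so far=[0, 3, 3, 7, 8, 13, 15, 16, 17, 23, 23, 24, 26, 28]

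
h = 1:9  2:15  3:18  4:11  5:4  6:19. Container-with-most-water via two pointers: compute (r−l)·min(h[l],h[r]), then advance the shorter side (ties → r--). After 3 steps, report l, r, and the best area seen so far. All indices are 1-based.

[1,6] min(9,19)*5=45 best=45 * → l++
[2,6] min(15,19)*4=60 best=60 * → l++
[3,6] min(18,19)*3=54 best=60 → l++

l=4, r=6, best area=60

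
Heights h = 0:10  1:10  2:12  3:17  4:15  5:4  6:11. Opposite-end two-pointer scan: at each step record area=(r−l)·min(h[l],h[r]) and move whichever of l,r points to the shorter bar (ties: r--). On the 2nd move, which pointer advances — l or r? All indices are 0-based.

l

l=0 r=6: min(10,11)*6=60 best=60 *, l++
l=1 r=6: min(10,11)*5=50 best=60, l++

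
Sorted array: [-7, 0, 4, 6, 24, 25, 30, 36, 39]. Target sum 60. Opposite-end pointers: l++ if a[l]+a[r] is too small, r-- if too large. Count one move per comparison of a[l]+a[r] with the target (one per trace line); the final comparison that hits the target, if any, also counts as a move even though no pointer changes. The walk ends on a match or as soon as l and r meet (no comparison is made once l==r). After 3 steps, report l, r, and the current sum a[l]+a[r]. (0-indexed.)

l=3, r=8, sum=45

[0,8] -7+39=32 <60 → l++
[1,8] 0+39=39 <60 → l++
[2,8] 4+39=43 <60 → l++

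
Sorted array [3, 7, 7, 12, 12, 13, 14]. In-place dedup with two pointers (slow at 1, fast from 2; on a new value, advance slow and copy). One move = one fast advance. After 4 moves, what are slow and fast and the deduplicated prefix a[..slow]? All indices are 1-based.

slow=3, fast=6, prefix=[3, 7, 12]

(s=1,f=2) a[fast]=7≠a[slow]=3 write a[2]=7 → slow++,fast++
(s=2,f=3) a[fast]=7=a[slow] dup → fast++
(s=2,f=4) a[fast]=12≠a[slow]=7 write a[3]=12 → slow++,fast++
(s=3,f=5) a[fast]=12=a[slow] dup → fast++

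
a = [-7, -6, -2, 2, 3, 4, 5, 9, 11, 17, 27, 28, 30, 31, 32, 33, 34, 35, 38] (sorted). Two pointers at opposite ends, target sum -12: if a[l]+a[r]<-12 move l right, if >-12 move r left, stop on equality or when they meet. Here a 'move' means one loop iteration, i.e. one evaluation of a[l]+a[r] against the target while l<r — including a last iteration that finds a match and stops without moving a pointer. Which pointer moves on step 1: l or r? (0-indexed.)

l=0 r=18: -7+38=31 >-12, r--

r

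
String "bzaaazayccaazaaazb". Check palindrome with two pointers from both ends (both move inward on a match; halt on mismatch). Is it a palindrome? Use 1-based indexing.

not a palindrome (mismatch at 8,11)

[1,18] 'b'=='b' → l++,r--
[2,17] 'z'=='z' → l++,r--
[3,16] 'a'=='a' → l++,r--
[4,15] 'a'=='a' → l++,r--
[5,14] 'a'=='a' → l++,r--
[6,13] 'z'=='z' → l++,r--
[7,12] 'a'=='a' → l++,r--
[8,11] 'y'!='a' → stop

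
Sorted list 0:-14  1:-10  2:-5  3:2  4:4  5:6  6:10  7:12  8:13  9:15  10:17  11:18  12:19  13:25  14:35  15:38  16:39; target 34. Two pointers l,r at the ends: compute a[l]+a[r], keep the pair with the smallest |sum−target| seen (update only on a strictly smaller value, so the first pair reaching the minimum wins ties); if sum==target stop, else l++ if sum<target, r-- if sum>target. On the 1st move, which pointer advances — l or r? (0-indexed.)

l

[0,16] -14+39=25 d=9 * → l++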